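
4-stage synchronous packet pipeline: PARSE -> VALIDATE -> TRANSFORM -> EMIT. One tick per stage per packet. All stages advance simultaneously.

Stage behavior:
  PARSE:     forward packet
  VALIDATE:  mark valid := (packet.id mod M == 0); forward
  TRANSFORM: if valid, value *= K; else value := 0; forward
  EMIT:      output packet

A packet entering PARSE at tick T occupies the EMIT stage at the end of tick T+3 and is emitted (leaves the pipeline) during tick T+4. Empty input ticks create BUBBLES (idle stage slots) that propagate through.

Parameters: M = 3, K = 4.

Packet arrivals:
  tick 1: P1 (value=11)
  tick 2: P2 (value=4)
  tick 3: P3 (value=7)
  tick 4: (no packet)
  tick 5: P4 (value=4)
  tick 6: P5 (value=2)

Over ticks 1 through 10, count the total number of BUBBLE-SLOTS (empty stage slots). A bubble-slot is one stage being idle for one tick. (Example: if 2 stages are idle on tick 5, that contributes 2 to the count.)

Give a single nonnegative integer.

Tick 1: [PARSE:P1(v=11,ok=F), VALIDATE:-, TRANSFORM:-, EMIT:-] out:-; bubbles=3
Tick 2: [PARSE:P2(v=4,ok=F), VALIDATE:P1(v=11,ok=F), TRANSFORM:-, EMIT:-] out:-; bubbles=2
Tick 3: [PARSE:P3(v=7,ok=F), VALIDATE:P2(v=4,ok=F), TRANSFORM:P1(v=0,ok=F), EMIT:-] out:-; bubbles=1
Tick 4: [PARSE:-, VALIDATE:P3(v=7,ok=T), TRANSFORM:P2(v=0,ok=F), EMIT:P1(v=0,ok=F)] out:-; bubbles=1
Tick 5: [PARSE:P4(v=4,ok=F), VALIDATE:-, TRANSFORM:P3(v=28,ok=T), EMIT:P2(v=0,ok=F)] out:P1(v=0); bubbles=1
Tick 6: [PARSE:P5(v=2,ok=F), VALIDATE:P4(v=4,ok=F), TRANSFORM:-, EMIT:P3(v=28,ok=T)] out:P2(v=0); bubbles=1
Tick 7: [PARSE:-, VALIDATE:P5(v=2,ok=F), TRANSFORM:P4(v=0,ok=F), EMIT:-] out:P3(v=28); bubbles=2
Tick 8: [PARSE:-, VALIDATE:-, TRANSFORM:P5(v=0,ok=F), EMIT:P4(v=0,ok=F)] out:-; bubbles=2
Tick 9: [PARSE:-, VALIDATE:-, TRANSFORM:-, EMIT:P5(v=0,ok=F)] out:P4(v=0); bubbles=3
Tick 10: [PARSE:-, VALIDATE:-, TRANSFORM:-, EMIT:-] out:P5(v=0); bubbles=4
Total bubble-slots: 20

Answer: 20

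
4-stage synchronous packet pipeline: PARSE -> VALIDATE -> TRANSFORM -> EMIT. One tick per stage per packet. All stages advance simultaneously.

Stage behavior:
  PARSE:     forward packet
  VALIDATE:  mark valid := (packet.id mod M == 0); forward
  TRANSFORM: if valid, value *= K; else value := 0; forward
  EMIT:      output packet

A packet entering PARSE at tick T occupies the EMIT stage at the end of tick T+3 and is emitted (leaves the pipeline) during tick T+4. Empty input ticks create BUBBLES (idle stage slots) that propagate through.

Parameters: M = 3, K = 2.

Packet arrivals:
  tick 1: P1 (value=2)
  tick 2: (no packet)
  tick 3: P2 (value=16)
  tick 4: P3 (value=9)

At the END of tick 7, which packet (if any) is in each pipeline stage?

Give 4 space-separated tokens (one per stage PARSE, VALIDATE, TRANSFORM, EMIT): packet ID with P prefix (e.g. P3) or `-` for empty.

Tick 1: [PARSE:P1(v=2,ok=F), VALIDATE:-, TRANSFORM:-, EMIT:-] out:-; in:P1
Tick 2: [PARSE:-, VALIDATE:P1(v=2,ok=F), TRANSFORM:-, EMIT:-] out:-; in:-
Tick 3: [PARSE:P2(v=16,ok=F), VALIDATE:-, TRANSFORM:P1(v=0,ok=F), EMIT:-] out:-; in:P2
Tick 4: [PARSE:P3(v=9,ok=F), VALIDATE:P2(v=16,ok=F), TRANSFORM:-, EMIT:P1(v=0,ok=F)] out:-; in:P3
Tick 5: [PARSE:-, VALIDATE:P3(v=9,ok=T), TRANSFORM:P2(v=0,ok=F), EMIT:-] out:P1(v=0); in:-
Tick 6: [PARSE:-, VALIDATE:-, TRANSFORM:P3(v=18,ok=T), EMIT:P2(v=0,ok=F)] out:-; in:-
Tick 7: [PARSE:-, VALIDATE:-, TRANSFORM:-, EMIT:P3(v=18,ok=T)] out:P2(v=0); in:-
At end of tick 7: ['-', '-', '-', 'P3']

Answer: - - - P3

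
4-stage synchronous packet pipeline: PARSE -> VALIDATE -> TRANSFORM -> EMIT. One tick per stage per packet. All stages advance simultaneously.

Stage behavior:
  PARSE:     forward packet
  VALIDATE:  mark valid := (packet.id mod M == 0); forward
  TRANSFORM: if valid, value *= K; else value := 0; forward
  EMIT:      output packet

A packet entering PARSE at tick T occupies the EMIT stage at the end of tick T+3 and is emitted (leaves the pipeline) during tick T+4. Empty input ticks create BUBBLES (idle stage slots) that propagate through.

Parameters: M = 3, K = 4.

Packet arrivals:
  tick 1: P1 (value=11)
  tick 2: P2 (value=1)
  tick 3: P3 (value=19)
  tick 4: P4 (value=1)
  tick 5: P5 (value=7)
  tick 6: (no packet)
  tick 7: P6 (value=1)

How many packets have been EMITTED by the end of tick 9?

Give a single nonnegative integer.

Answer: 5

Derivation:
Tick 1: [PARSE:P1(v=11,ok=F), VALIDATE:-, TRANSFORM:-, EMIT:-] out:-; in:P1
Tick 2: [PARSE:P2(v=1,ok=F), VALIDATE:P1(v=11,ok=F), TRANSFORM:-, EMIT:-] out:-; in:P2
Tick 3: [PARSE:P3(v=19,ok=F), VALIDATE:P2(v=1,ok=F), TRANSFORM:P1(v=0,ok=F), EMIT:-] out:-; in:P3
Tick 4: [PARSE:P4(v=1,ok=F), VALIDATE:P3(v=19,ok=T), TRANSFORM:P2(v=0,ok=F), EMIT:P1(v=0,ok=F)] out:-; in:P4
Tick 5: [PARSE:P5(v=7,ok=F), VALIDATE:P4(v=1,ok=F), TRANSFORM:P3(v=76,ok=T), EMIT:P2(v=0,ok=F)] out:P1(v=0); in:P5
Tick 6: [PARSE:-, VALIDATE:P5(v=7,ok=F), TRANSFORM:P4(v=0,ok=F), EMIT:P3(v=76,ok=T)] out:P2(v=0); in:-
Tick 7: [PARSE:P6(v=1,ok=F), VALIDATE:-, TRANSFORM:P5(v=0,ok=F), EMIT:P4(v=0,ok=F)] out:P3(v=76); in:P6
Tick 8: [PARSE:-, VALIDATE:P6(v=1,ok=T), TRANSFORM:-, EMIT:P5(v=0,ok=F)] out:P4(v=0); in:-
Tick 9: [PARSE:-, VALIDATE:-, TRANSFORM:P6(v=4,ok=T), EMIT:-] out:P5(v=0); in:-
Emitted by tick 9: ['P1', 'P2', 'P3', 'P4', 'P5']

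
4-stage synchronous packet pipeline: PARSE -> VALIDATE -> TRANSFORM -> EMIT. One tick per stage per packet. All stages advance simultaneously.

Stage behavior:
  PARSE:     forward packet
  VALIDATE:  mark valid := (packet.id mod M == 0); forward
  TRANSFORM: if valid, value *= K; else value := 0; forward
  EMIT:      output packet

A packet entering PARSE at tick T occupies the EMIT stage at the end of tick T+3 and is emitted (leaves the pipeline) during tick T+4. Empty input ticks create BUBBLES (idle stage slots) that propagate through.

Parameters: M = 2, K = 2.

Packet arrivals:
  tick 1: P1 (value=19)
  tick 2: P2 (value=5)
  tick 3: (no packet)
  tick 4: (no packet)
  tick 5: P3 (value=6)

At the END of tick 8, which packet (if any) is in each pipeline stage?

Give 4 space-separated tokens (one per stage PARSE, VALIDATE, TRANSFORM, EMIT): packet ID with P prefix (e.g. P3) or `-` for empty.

Tick 1: [PARSE:P1(v=19,ok=F), VALIDATE:-, TRANSFORM:-, EMIT:-] out:-; in:P1
Tick 2: [PARSE:P2(v=5,ok=F), VALIDATE:P1(v=19,ok=F), TRANSFORM:-, EMIT:-] out:-; in:P2
Tick 3: [PARSE:-, VALIDATE:P2(v=5,ok=T), TRANSFORM:P1(v=0,ok=F), EMIT:-] out:-; in:-
Tick 4: [PARSE:-, VALIDATE:-, TRANSFORM:P2(v=10,ok=T), EMIT:P1(v=0,ok=F)] out:-; in:-
Tick 5: [PARSE:P3(v=6,ok=F), VALIDATE:-, TRANSFORM:-, EMIT:P2(v=10,ok=T)] out:P1(v=0); in:P3
Tick 6: [PARSE:-, VALIDATE:P3(v=6,ok=F), TRANSFORM:-, EMIT:-] out:P2(v=10); in:-
Tick 7: [PARSE:-, VALIDATE:-, TRANSFORM:P3(v=0,ok=F), EMIT:-] out:-; in:-
Tick 8: [PARSE:-, VALIDATE:-, TRANSFORM:-, EMIT:P3(v=0,ok=F)] out:-; in:-
At end of tick 8: ['-', '-', '-', 'P3']

Answer: - - - P3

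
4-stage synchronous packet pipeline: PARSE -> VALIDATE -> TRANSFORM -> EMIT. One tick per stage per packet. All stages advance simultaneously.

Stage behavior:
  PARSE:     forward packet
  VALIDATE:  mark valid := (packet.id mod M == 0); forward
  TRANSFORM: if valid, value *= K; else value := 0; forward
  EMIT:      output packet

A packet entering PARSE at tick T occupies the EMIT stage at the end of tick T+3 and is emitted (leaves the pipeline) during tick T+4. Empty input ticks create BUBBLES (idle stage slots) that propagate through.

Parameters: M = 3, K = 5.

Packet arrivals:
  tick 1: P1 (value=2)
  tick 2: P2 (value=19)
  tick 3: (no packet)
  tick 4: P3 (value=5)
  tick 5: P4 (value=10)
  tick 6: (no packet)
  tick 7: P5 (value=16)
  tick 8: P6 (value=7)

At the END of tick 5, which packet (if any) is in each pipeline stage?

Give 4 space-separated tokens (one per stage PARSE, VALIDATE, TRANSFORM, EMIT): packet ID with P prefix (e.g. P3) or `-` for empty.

Tick 1: [PARSE:P1(v=2,ok=F), VALIDATE:-, TRANSFORM:-, EMIT:-] out:-; in:P1
Tick 2: [PARSE:P2(v=19,ok=F), VALIDATE:P1(v=2,ok=F), TRANSFORM:-, EMIT:-] out:-; in:P2
Tick 3: [PARSE:-, VALIDATE:P2(v=19,ok=F), TRANSFORM:P1(v=0,ok=F), EMIT:-] out:-; in:-
Tick 4: [PARSE:P3(v=5,ok=F), VALIDATE:-, TRANSFORM:P2(v=0,ok=F), EMIT:P1(v=0,ok=F)] out:-; in:P3
Tick 5: [PARSE:P4(v=10,ok=F), VALIDATE:P3(v=5,ok=T), TRANSFORM:-, EMIT:P2(v=0,ok=F)] out:P1(v=0); in:P4
At end of tick 5: ['P4', 'P3', '-', 'P2']

Answer: P4 P3 - P2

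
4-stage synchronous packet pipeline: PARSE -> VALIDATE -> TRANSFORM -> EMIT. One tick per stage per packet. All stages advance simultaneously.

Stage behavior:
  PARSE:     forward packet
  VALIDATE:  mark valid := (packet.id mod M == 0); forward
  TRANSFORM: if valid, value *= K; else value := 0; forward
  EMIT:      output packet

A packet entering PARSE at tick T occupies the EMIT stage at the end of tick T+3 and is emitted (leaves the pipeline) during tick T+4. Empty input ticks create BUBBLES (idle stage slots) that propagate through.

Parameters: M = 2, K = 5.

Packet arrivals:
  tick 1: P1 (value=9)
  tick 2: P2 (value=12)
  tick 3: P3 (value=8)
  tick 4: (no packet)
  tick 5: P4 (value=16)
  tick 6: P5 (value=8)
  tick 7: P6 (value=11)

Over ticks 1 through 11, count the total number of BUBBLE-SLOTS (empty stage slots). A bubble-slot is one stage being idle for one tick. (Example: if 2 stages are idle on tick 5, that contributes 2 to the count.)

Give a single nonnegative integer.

Answer: 20

Derivation:
Tick 1: [PARSE:P1(v=9,ok=F), VALIDATE:-, TRANSFORM:-, EMIT:-] out:-; bubbles=3
Tick 2: [PARSE:P2(v=12,ok=F), VALIDATE:P1(v=9,ok=F), TRANSFORM:-, EMIT:-] out:-; bubbles=2
Tick 3: [PARSE:P3(v=8,ok=F), VALIDATE:P2(v=12,ok=T), TRANSFORM:P1(v=0,ok=F), EMIT:-] out:-; bubbles=1
Tick 4: [PARSE:-, VALIDATE:P3(v=8,ok=F), TRANSFORM:P2(v=60,ok=T), EMIT:P1(v=0,ok=F)] out:-; bubbles=1
Tick 5: [PARSE:P4(v=16,ok=F), VALIDATE:-, TRANSFORM:P3(v=0,ok=F), EMIT:P2(v=60,ok=T)] out:P1(v=0); bubbles=1
Tick 6: [PARSE:P5(v=8,ok=F), VALIDATE:P4(v=16,ok=T), TRANSFORM:-, EMIT:P3(v=0,ok=F)] out:P2(v=60); bubbles=1
Tick 7: [PARSE:P6(v=11,ok=F), VALIDATE:P5(v=8,ok=F), TRANSFORM:P4(v=80,ok=T), EMIT:-] out:P3(v=0); bubbles=1
Tick 8: [PARSE:-, VALIDATE:P6(v=11,ok=T), TRANSFORM:P5(v=0,ok=F), EMIT:P4(v=80,ok=T)] out:-; bubbles=1
Tick 9: [PARSE:-, VALIDATE:-, TRANSFORM:P6(v=55,ok=T), EMIT:P5(v=0,ok=F)] out:P4(v=80); bubbles=2
Tick 10: [PARSE:-, VALIDATE:-, TRANSFORM:-, EMIT:P6(v=55,ok=T)] out:P5(v=0); bubbles=3
Tick 11: [PARSE:-, VALIDATE:-, TRANSFORM:-, EMIT:-] out:P6(v=55); bubbles=4
Total bubble-slots: 20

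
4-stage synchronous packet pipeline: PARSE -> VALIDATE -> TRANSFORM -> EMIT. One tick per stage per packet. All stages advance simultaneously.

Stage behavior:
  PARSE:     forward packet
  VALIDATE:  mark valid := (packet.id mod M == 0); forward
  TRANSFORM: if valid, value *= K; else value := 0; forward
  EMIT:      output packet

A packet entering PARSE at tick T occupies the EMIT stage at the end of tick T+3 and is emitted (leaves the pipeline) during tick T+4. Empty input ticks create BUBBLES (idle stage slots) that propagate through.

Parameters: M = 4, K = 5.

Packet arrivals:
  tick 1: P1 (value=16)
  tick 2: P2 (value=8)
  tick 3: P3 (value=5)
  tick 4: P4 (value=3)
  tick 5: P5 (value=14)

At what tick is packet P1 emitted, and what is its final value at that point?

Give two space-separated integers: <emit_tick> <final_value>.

Answer: 5 0

Derivation:
Tick 1: [PARSE:P1(v=16,ok=F), VALIDATE:-, TRANSFORM:-, EMIT:-] out:-; in:P1
Tick 2: [PARSE:P2(v=8,ok=F), VALIDATE:P1(v=16,ok=F), TRANSFORM:-, EMIT:-] out:-; in:P2
Tick 3: [PARSE:P3(v=5,ok=F), VALIDATE:P2(v=8,ok=F), TRANSFORM:P1(v=0,ok=F), EMIT:-] out:-; in:P3
Tick 4: [PARSE:P4(v=3,ok=F), VALIDATE:P3(v=5,ok=F), TRANSFORM:P2(v=0,ok=F), EMIT:P1(v=0,ok=F)] out:-; in:P4
Tick 5: [PARSE:P5(v=14,ok=F), VALIDATE:P4(v=3,ok=T), TRANSFORM:P3(v=0,ok=F), EMIT:P2(v=0,ok=F)] out:P1(v=0); in:P5
Tick 6: [PARSE:-, VALIDATE:P5(v=14,ok=F), TRANSFORM:P4(v=15,ok=T), EMIT:P3(v=0,ok=F)] out:P2(v=0); in:-
Tick 7: [PARSE:-, VALIDATE:-, TRANSFORM:P5(v=0,ok=F), EMIT:P4(v=15,ok=T)] out:P3(v=0); in:-
Tick 8: [PARSE:-, VALIDATE:-, TRANSFORM:-, EMIT:P5(v=0,ok=F)] out:P4(v=15); in:-
Tick 9: [PARSE:-, VALIDATE:-, TRANSFORM:-, EMIT:-] out:P5(v=0); in:-
P1: arrives tick 1, valid=False (id=1, id%4=1), emit tick 5, final value 0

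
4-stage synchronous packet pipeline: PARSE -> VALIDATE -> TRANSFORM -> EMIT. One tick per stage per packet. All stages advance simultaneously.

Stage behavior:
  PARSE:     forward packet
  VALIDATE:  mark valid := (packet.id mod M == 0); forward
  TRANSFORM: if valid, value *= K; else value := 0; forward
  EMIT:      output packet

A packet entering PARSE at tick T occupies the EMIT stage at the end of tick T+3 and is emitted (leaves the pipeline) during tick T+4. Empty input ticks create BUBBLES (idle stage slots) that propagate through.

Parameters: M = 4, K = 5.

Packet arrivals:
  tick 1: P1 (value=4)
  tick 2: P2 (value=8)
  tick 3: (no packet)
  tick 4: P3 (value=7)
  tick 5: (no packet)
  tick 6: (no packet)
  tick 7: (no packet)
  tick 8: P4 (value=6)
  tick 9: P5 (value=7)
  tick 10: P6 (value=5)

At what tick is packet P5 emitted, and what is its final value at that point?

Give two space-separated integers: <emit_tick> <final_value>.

Tick 1: [PARSE:P1(v=4,ok=F), VALIDATE:-, TRANSFORM:-, EMIT:-] out:-; in:P1
Tick 2: [PARSE:P2(v=8,ok=F), VALIDATE:P1(v=4,ok=F), TRANSFORM:-, EMIT:-] out:-; in:P2
Tick 3: [PARSE:-, VALIDATE:P2(v=8,ok=F), TRANSFORM:P1(v=0,ok=F), EMIT:-] out:-; in:-
Tick 4: [PARSE:P3(v=7,ok=F), VALIDATE:-, TRANSFORM:P2(v=0,ok=F), EMIT:P1(v=0,ok=F)] out:-; in:P3
Tick 5: [PARSE:-, VALIDATE:P3(v=7,ok=F), TRANSFORM:-, EMIT:P2(v=0,ok=F)] out:P1(v=0); in:-
Tick 6: [PARSE:-, VALIDATE:-, TRANSFORM:P3(v=0,ok=F), EMIT:-] out:P2(v=0); in:-
Tick 7: [PARSE:-, VALIDATE:-, TRANSFORM:-, EMIT:P3(v=0,ok=F)] out:-; in:-
Tick 8: [PARSE:P4(v=6,ok=F), VALIDATE:-, TRANSFORM:-, EMIT:-] out:P3(v=0); in:P4
Tick 9: [PARSE:P5(v=7,ok=F), VALIDATE:P4(v=6,ok=T), TRANSFORM:-, EMIT:-] out:-; in:P5
Tick 10: [PARSE:P6(v=5,ok=F), VALIDATE:P5(v=7,ok=F), TRANSFORM:P4(v=30,ok=T), EMIT:-] out:-; in:P6
Tick 11: [PARSE:-, VALIDATE:P6(v=5,ok=F), TRANSFORM:P5(v=0,ok=F), EMIT:P4(v=30,ok=T)] out:-; in:-
Tick 12: [PARSE:-, VALIDATE:-, TRANSFORM:P6(v=0,ok=F), EMIT:P5(v=0,ok=F)] out:P4(v=30); in:-
Tick 13: [PARSE:-, VALIDATE:-, TRANSFORM:-, EMIT:P6(v=0,ok=F)] out:P5(v=0); in:-
Tick 14: [PARSE:-, VALIDATE:-, TRANSFORM:-, EMIT:-] out:P6(v=0); in:-
P5: arrives tick 9, valid=False (id=5, id%4=1), emit tick 13, final value 0

Answer: 13 0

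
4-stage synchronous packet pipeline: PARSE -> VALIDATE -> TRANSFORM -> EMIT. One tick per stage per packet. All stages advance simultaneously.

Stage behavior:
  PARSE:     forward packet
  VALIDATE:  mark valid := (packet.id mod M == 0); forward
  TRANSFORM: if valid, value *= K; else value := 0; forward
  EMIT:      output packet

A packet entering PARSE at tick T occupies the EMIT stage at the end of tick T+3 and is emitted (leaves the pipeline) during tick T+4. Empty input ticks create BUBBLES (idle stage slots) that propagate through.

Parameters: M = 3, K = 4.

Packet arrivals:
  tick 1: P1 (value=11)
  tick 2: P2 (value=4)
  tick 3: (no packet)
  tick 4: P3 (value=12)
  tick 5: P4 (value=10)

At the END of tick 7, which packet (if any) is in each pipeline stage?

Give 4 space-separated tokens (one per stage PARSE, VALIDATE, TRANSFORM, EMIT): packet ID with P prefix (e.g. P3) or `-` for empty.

Answer: - - P4 P3

Derivation:
Tick 1: [PARSE:P1(v=11,ok=F), VALIDATE:-, TRANSFORM:-, EMIT:-] out:-; in:P1
Tick 2: [PARSE:P2(v=4,ok=F), VALIDATE:P1(v=11,ok=F), TRANSFORM:-, EMIT:-] out:-; in:P2
Tick 3: [PARSE:-, VALIDATE:P2(v=4,ok=F), TRANSFORM:P1(v=0,ok=F), EMIT:-] out:-; in:-
Tick 4: [PARSE:P3(v=12,ok=F), VALIDATE:-, TRANSFORM:P2(v=0,ok=F), EMIT:P1(v=0,ok=F)] out:-; in:P3
Tick 5: [PARSE:P4(v=10,ok=F), VALIDATE:P3(v=12,ok=T), TRANSFORM:-, EMIT:P2(v=0,ok=F)] out:P1(v=0); in:P4
Tick 6: [PARSE:-, VALIDATE:P4(v=10,ok=F), TRANSFORM:P3(v=48,ok=T), EMIT:-] out:P2(v=0); in:-
Tick 7: [PARSE:-, VALIDATE:-, TRANSFORM:P4(v=0,ok=F), EMIT:P3(v=48,ok=T)] out:-; in:-
At end of tick 7: ['-', '-', 'P4', 'P3']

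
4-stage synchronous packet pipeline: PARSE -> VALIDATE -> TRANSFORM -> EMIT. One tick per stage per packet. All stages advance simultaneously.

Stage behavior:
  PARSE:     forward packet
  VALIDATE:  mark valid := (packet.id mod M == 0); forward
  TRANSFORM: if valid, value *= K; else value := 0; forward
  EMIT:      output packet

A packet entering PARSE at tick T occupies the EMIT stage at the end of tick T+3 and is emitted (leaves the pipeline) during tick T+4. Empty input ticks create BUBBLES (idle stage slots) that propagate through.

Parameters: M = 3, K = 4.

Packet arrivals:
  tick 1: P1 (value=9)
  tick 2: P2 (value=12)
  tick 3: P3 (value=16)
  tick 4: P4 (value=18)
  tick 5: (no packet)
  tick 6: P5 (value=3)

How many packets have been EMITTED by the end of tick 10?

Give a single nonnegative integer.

Answer: 5

Derivation:
Tick 1: [PARSE:P1(v=9,ok=F), VALIDATE:-, TRANSFORM:-, EMIT:-] out:-; in:P1
Tick 2: [PARSE:P2(v=12,ok=F), VALIDATE:P1(v=9,ok=F), TRANSFORM:-, EMIT:-] out:-; in:P2
Tick 3: [PARSE:P3(v=16,ok=F), VALIDATE:P2(v=12,ok=F), TRANSFORM:P1(v=0,ok=F), EMIT:-] out:-; in:P3
Tick 4: [PARSE:P4(v=18,ok=F), VALIDATE:P3(v=16,ok=T), TRANSFORM:P2(v=0,ok=F), EMIT:P1(v=0,ok=F)] out:-; in:P4
Tick 5: [PARSE:-, VALIDATE:P4(v=18,ok=F), TRANSFORM:P3(v=64,ok=T), EMIT:P2(v=0,ok=F)] out:P1(v=0); in:-
Tick 6: [PARSE:P5(v=3,ok=F), VALIDATE:-, TRANSFORM:P4(v=0,ok=F), EMIT:P3(v=64,ok=T)] out:P2(v=0); in:P5
Tick 7: [PARSE:-, VALIDATE:P5(v=3,ok=F), TRANSFORM:-, EMIT:P4(v=0,ok=F)] out:P3(v=64); in:-
Tick 8: [PARSE:-, VALIDATE:-, TRANSFORM:P5(v=0,ok=F), EMIT:-] out:P4(v=0); in:-
Tick 9: [PARSE:-, VALIDATE:-, TRANSFORM:-, EMIT:P5(v=0,ok=F)] out:-; in:-
Tick 10: [PARSE:-, VALIDATE:-, TRANSFORM:-, EMIT:-] out:P5(v=0); in:-
Emitted by tick 10: ['P1', 'P2', 'P3', 'P4', 'P5']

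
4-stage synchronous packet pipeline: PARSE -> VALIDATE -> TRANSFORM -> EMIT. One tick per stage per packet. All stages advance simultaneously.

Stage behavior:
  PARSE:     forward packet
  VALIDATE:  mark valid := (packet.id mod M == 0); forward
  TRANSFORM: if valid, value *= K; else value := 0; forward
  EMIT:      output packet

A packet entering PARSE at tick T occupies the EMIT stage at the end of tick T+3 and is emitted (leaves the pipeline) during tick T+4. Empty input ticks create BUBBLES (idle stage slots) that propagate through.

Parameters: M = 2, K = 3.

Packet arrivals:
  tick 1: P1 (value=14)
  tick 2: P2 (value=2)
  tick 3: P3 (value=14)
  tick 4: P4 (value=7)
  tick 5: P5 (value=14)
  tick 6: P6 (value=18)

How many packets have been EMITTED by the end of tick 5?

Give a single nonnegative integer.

Tick 1: [PARSE:P1(v=14,ok=F), VALIDATE:-, TRANSFORM:-, EMIT:-] out:-; in:P1
Tick 2: [PARSE:P2(v=2,ok=F), VALIDATE:P1(v=14,ok=F), TRANSFORM:-, EMIT:-] out:-; in:P2
Tick 3: [PARSE:P3(v=14,ok=F), VALIDATE:P2(v=2,ok=T), TRANSFORM:P1(v=0,ok=F), EMIT:-] out:-; in:P3
Tick 4: [PARSE:P4(v=7,ok=F), VALIDATE:P3(v=14,ok=F), TRANSFORM:P2(v=6,ok=T), EMIT:P1(v=0,ok=F)] out:-; in:P4
Tick 5: [PARSE:P5(v=14,ok=F), VALIDATE:P4(v=7,ok=T), TRANSFORM:P3(v=0,ok=F), EMIT:P2(v=6,ok=T)] out:P1(v=0); in:P5
Emitted by tick 5: ['P1']

Answer: 1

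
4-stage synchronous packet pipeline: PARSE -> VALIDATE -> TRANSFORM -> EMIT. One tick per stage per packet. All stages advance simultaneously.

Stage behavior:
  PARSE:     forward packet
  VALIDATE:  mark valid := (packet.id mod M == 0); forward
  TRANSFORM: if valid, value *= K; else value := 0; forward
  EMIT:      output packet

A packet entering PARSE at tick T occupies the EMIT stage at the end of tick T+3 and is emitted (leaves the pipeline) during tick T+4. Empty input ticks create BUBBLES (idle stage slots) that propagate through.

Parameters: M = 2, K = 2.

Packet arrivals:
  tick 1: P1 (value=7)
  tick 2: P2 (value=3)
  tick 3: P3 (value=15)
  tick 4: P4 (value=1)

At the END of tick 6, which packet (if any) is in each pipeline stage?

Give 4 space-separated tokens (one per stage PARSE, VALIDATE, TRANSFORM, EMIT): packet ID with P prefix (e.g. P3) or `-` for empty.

Answer: - - P4 P3

Derivation:
Tick 1: [PARSE:P1(v=7,ok=F), VALIDATE:-, TRANSFORM:-, EMIT:-] out:-; in:P1
Tick 2: [PARSE:P2(v=3,ok=F), VALIDATE:P1(v=7,ok=F), TRANSFORM:-, EMIT:-] out:-; in:P2
Tick 3: [PARSE:P3(v=15,ok=F), VALIDATE:P2(v=3,ok=T), TRANSFORM:P1(v=0,ok=F), EMIT:-] out:-; in:P3
Tick 4: [PARSE:P4(v=1,ok=F), VALIDATE:P3(v=15,ok=F), TRANSFORM:P2(v=6,ok=T), EMIT:P1(v=0,ok=F)] out:-; in:P4
Tick 5: [PARSE:-, VALIDATE:P4(v=1,ok=T), TRANSFORM:P3(v=0,ok=F), EMIT:P2(v=6,ok=T)] out:P1(v=0); in:-
Tick 6: [PARSE:-, VALIDATE:-, TRANSFORM:P4(v=2,ok=T), EMIT:P3(v=0,ok=F)] out:P2(v=6); in:-
At end of tick 6: ['-', '-', 'P4', 'P3']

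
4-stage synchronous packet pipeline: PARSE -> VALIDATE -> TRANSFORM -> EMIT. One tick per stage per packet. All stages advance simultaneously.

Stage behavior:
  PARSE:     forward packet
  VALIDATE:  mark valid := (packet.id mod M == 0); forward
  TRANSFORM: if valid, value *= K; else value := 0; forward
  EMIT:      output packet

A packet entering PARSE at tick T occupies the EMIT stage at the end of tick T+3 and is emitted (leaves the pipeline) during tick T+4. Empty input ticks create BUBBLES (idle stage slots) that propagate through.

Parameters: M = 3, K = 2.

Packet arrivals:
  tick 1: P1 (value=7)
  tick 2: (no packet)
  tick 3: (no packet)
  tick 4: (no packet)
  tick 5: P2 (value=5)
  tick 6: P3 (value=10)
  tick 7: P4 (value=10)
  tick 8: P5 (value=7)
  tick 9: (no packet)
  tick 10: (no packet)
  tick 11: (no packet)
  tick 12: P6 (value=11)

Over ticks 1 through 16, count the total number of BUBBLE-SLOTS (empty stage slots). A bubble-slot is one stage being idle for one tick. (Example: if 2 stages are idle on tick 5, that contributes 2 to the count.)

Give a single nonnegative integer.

Answer: 40

Derivation:
Tick 1: [PARSE:P1(v=7,ok=F), VALIDATE:-, TRANSFORM:-, EMIT:-] out:-; bubbles=3
Tick 2: [PARSE:-, VALIDATE:P1(v=7,ok=F), TRANSFORM:-, EMIT:-] out:-; bubbles=3
Tick 3: [PARSE:-, VALIDATE:-, TRANSFORM:P1(v=0,ok=F), EMIT:-] out:-; bubbles=3
Tick 4: [PARSE:-, VALIDATE:-, TRANSFORM:-, EMIT:P1(v=0,ok=F)] out:-; bubbles=3
Tick 5: [PARSE:P2(v=5,ok=F), VALIDATE:-, TRANSFORM:-, EMIT:-] out:P1(v=0); bubbles=3
Tick 6: [PARSE:P3(v=10,ok=F), VALIDATE:P2(v=5,ok=F), TRANSFORM:-, EMIT:-] out:-; bubbles=2
Tick 7: [PARSE:P4(v=10,ok=F), VALIDATE:P3(v=10,ok=T), TRANSFORM:P2(v=0,ok=F), EMIT:-] out:-; bubbles=1
Tick 8: [PARSE:P5(v=7,ok=F), VALIDATE:P4(v=10,ok=F), TRANSFORM:P3(v=20,ok=T), EMIT:P2(v=0,ok=F)] out:-; bubbles=0
Tick 9: [PARSE:-, VALIDATE:P5(v=7,ok=F), TRANSFORM:P4(v=0,ok=F), EMIT:P3(v=20,ok=T)] out:P2(v=0); bubbles=1
Tick 10: [PARSE:-, VALIDATE:-, TRANSFORM:P5(v=0,ok=F), EMIT:P4(v=0,ok=F)] out:P3(v=20); bubbles=2
Tick 11: [PARSE:-, VALIDATE:-, TRANSFORM:-, EMIT:P5(v=0,ok=F)] out:P4(v=0); bubbles=3
Tick 12: [PARSE:P6(v=11,ok=F), VALIDATE:-, TRANSFORM:-, EMIT:-] out:P5(v=0); bubbles=3
Tick 13: [PARSE:-, VALIDATE:P6(v=11,ok=T), TRANSFORM:-, EMIT:-] out:-; bubbles=3
Tick 14: [PARSE:-, VALIDATE:-, TRANSFORM:P6(v=22,ok=T), EMIT:-] out:-; bubbles=3
Tick 15: [PARSE:-, VALIDATE:-, TRANSFORM:-, EMIT:P6(v=22,ok=T)] out:-; bubbles=3
Tick 16: [PARSE:-, VALIDATE:-, TRANSFORM:-, EMIT:-] out:P6(v=22); bubbles=4
Total bubble-slots: 40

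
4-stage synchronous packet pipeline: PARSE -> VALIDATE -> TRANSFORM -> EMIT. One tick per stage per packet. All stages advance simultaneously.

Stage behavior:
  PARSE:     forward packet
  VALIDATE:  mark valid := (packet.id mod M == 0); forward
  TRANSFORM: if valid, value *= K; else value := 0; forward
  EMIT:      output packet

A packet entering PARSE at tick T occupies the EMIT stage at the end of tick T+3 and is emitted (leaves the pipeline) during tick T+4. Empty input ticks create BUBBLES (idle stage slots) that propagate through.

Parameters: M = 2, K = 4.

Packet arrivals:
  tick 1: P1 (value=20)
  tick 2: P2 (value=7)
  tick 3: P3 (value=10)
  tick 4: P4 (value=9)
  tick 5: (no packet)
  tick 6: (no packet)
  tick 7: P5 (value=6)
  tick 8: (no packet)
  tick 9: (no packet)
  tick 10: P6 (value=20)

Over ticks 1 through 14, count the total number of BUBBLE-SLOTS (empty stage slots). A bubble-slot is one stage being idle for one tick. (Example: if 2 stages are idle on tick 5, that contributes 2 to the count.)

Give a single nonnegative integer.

Answer: 32

Derivation:
Tick 1: [PARSE:P1(v=20,ok=F), VALIDATE:-, TRANSFORM:-, EMIT:-] out:-; bubbles=3
Tick 2: [PARSE:P2(v=7,ok=F), VALIDATE:P1(v=20,ok=F), TRANSFORM:-, EMIT:-] out:-; bubbles=2
Tick 3: [PARSE:P3(v=10,ok=F), VALIDATE:P2(v=7,ok=T), TRANSFORM:P1(v=0,ok=F), EMIT:-] out:-; bubbles=1
Tick 4: [PARSE:P4(v=9,ok=F), VALIDATE:P3(v=10,ok=F), TRANSFORM:P2(v=28,ok=T), EMIT:P1(v=0,ok=F)] out:-; bubbles=0
Tick 5: [PARSE:-, VALIDATE:P4(v=9,ok=T), TRANSFORM:P3(v=0,ok=F), EMIT:P2(v=28,ok=T)] out:P1(v=0); bubbles=1
Tick 6: [PARSE:-, VALIDATE:-, TRANSFORM:P4(v=36,ok=T), EMIT:P3(v=0,ok=F)] out:P2(v=28); bubbles=2
Tick 7: [PARSE:P5(v=6,ok=F), VALIDATE:-, TRANSFORM:-, EMIT:P4(v=36,ok=T)] out:P3(v=0); bubbles=2
Tick 8: [PARSE:-, VALIDATE:P5(v=6,ok=F), TRANSFORM:-, EMIT:-] out:P4(v=36); bubbles=3
Tick 9: [PARSE:-, VALIDATE:-, TRANSFORM:P5(v=0,ok=F), EMIT:-] out:-; bubbles=3
Tick 10: [PARSE:P6(v=20,ok=F), VALIDATE:-, TRANSFORM:-, EMIT:P5(v=0,ok=F)] out:-; bubbles=2
Tick 11: [PARSE:-, VALIDATE:P6(v=20,ok=T), TRANSFORM:-, EMIT:-] out:P5(v=0); bubbles=3
Tick 12: [PARSE:-, VALIDATE:-, TRANSFORM:P6(v=80,ok=T), EMIT:-] out:-; bubbles=3
Tick 13: [PARSE:-, VALIDATE:-, TRANSFORM:-, EMIT:P6(v=80,ok=T)] out:-; bubbles=3
Tick 14: [PARSE:-, VALIDATE:-, TRANSFORM:-, EMIT:-] out:P6(v=80); bubbles=4
Total bubble-slots: 32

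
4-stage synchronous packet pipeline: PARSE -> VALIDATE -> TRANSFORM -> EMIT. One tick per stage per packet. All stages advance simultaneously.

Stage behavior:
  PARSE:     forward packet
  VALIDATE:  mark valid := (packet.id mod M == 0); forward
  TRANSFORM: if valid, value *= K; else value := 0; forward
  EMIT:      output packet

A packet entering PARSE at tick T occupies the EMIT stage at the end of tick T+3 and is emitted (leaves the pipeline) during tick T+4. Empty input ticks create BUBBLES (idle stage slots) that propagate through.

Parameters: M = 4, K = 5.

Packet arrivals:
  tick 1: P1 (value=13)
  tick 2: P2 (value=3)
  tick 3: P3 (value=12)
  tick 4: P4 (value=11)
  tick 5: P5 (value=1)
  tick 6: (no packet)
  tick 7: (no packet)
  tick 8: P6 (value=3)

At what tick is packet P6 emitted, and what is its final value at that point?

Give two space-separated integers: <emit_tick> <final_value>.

Tick 1: [PARSE:P1(v=13,ok=F), VALIDATE:-, TRANSFORM:-, EMIT:-] out:-; in:P1
Tick 2: [PARSE:P2(v=3,ok=F), VALIDATE:P1(v=13,ok=F), TRANSFORM:-, EMIT:-] out:-; in:P2
Tick 3: [PARSE:P3(v=12,ok=F), VALIDATE:P2(v=3,ok=F), TRANSFORM:P1(v=0,ok=F), EMIT:-] out:-; in:P3
Tick 4: [PARSE:P4(v=11,ok=F), VALIDATE:P3(v=12,ok=F), TRANSFORM:P2(v=0,ok=F), EMIT:P1(v=0,ok=F)] out:-; in:P4
Tick 5: [PARSE:P5(v=1,ok=F), VALIDATE:P4(v=11,ok=T), TRANSFORM:P3(v=0,ok=F), EMIT:P2(v=0,ok=F)] out:P1(v=0); in:P5
Tick 6: [PARSE:-, VALIDATE:P5(v=1,ok=F), TRANSFORM:P4(v=55,ok=T), EMIT:P3(v=0,ok=F)] out:P2(v=0); in:-
Tick 7: [PARSE:-, VALIDATE:-, TRANSFORM:P5(v=0,ok=F), EMIT:P4(v=55,ok=T)] out:P3(v=0); in:-
Tick 8: [PARSE:P6(v=3,ok=F), VALIDATE:-, TRANSFORM:-, EMIT:P5(v=0,ok=F)] out:P4(v=55); in:P6
Tick 9: [PARSE:-, VALIDATE:P6(v=3,ok=F), TRANSFORM:-, EMIT:-] out:P5(v=0); in:-
Tick 10: [PARSE:-, VALIDATE:-, TRANSFORM:P6(v=0,ok=F), EMIT:-] out:-; in:-
Tick 11: [PARSE:-, VALIDATE:-, TRANSFORM:-, EMIT:P6(v=0,ok=F)] out:-; in:-
Tick 12: [PARSE:-, VALIDATE:-, TRANSFORM:-, EMIT:-] out:P6(v=0); in:-
P6: arrives tick 8, valid=False (id=6, id%4=2), emit tick 12, final value 0

Answer: 12 0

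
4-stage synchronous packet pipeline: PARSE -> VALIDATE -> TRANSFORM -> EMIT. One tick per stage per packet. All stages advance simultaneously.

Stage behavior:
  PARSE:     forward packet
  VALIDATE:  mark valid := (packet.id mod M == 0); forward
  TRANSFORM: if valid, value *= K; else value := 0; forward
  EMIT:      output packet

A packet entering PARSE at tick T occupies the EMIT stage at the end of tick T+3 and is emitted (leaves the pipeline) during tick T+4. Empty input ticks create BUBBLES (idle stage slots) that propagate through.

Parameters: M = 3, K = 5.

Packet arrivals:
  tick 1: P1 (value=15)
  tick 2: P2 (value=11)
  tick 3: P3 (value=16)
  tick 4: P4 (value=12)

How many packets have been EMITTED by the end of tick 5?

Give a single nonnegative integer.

Tick 1: [PARSE:P1(v=15,ok=F), VALIDATE:-, TRANSFORM:-, EMIT:-] out:-; in:P1
Tick 2: [PARSE:P2(v=11,ok=F), VALIDATE:P1(v=15,ok=F), TRANSFORM:-, EMIT:-] out:-; in:P2
Tick 3: [PARSE:P3(v=16,ok=F), VALIDATE:P2(v=11,ok=F), TRANSFORM:P1(v=0,ok=F), EMIT:-] out:-; in:P3
Tick 4: [PARSE:P4(v=12,ok=F), VALIDATE:P3(v=16,ok=T), TRANSFORM:P2(v=0,ok=F), EMIT:P1(v=0,ok=F)] out:-; in:P4
Tick 5: [PARSE:-, VALIDATE:P4(v=12,ok=F), TRANSFORM:P3(v=80,ok=T), EMIT:P2(v=0,ok=F)] out:P1(v=0); in:-
Emitted by tick 5: ['P1']

Answer: 1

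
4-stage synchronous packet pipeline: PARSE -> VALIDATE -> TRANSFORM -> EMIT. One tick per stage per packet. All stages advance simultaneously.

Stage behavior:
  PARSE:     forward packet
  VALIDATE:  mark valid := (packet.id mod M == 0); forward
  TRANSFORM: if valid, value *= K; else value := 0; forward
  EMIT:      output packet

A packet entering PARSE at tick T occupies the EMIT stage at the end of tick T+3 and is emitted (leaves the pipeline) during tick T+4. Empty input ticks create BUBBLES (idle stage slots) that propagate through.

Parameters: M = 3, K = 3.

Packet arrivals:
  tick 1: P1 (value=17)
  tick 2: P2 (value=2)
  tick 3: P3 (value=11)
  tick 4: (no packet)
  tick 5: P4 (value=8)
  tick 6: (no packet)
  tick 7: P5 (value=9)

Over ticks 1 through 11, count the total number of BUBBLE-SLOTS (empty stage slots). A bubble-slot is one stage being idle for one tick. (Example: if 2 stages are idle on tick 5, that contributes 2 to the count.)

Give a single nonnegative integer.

Tick 1: [PARSE:P1(v=17,ok=F), VALIDATE:-, TRANSFORM:-, EMIT:-] out:-; bubbles=3
Tick 2: [PARSE:P2(v=2,ok=F), VALIDATE:P1(v=17,ok=F), TRANSFORM:-, EMIT:-] out:-; bubbles=2
Tick 3: [PARSE:P3(v=11,ok=F), VALIDATE:P2(v=2,ok=F), TRANSFORM:P1(v=0,ok=F), EMIT:-] out:-; bubbles=1
Tick 4: [PARSE:-, VALIDATE:P3(v=11,ok=T), TRANSFORM:P2(v=0,ok=F), EMIT:P1(v=0,ok=F)] out:-; bubbles=1
Tick 5: [PARSE:P4(v=8,ok=F), VALIDATE:-, TRANSFORM:P3(v=33,ok=T), EMIT:P2(v=0,ok=F)] out:P1(v=0); bubbles=1
Tick 6: [PARSE:-, VALIDATE:P4(v=8,ok=F), TRANSFORM:-, EMIT:P3(v=33,ok=T)] out:P2(v=0); bubbles=2
Tick 7: [PARSE:P5(v=9,ok=F), VALIDATE:-, TRANSFORM:P4(v=0,ok=F), EMIT:-] out:P3(v=33); bubbles=2
Tick 8: [PARSE:-, VALIDATE:P5(v=9,ok=F), TRANSFORM:-, EMIT:P4(v=0,ok=F)] out:-; bubbles=2
Tick 9: [PARSE:-, VALIDATE:-, TRANSFORM:P5(v=0,ok=F), EMIT:-] out:P4(v=0); bubbles=3
Tick 10: [PARSE:-, VALIDATE:-, TRANSFORM:-, EMIT:P5(v=0,ok=F)] out:-; bubbles=3
Tick 11: [PARSE:-, VALIDATE:-, TRANSFORM:-, EMIT:-] out:P5(v=0); bubbles=4
Total bubble-slots: 24

Answer: 24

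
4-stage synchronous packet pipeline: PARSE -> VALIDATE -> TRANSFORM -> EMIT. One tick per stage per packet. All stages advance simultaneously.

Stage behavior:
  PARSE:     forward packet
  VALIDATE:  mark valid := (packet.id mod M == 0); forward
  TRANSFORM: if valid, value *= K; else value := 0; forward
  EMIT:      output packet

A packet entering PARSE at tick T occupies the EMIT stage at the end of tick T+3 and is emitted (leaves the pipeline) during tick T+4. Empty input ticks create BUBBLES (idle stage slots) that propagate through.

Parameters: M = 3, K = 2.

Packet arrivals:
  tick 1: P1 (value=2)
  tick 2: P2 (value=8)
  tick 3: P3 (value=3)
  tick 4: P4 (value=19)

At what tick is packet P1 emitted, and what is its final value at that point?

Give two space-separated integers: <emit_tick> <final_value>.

Tick 1: [PARSE:P1(v=2,ok=F), VALIDATE:-, TRANSFORM:-, EMIT:-] out:-; in:P1
Tick 2: [PARSE:P2(v=8,ok=F), VALIDATE:P1(v=2,ok=F), TRANSFORM:-, EMIT:-] out:-; in:P2
Tick 3: [PARSE:P3(v=3,ok=F), VALIDATE:P2(v=8,ok=F), TRANSFORM:P1(v=0,ok=F), EMIT:-] out:-; in:P3
Tick 4: [PARSE:P4(v=19,ok=F), VALIDATE:P3(v=3,ok=T), TRANSFORM:P2(v=0,ok=F), EMIT:P1(v=0,ok=F)] out:-; in:P4
Tick 5: [PARSE:-, VALIDATE:P4(v=19,ok=F), TRANSFORM:P3(v=6,ok=T), EMIT:P2(v=0,ok=F)] out:P1(v=0); in:-
Tick 6: [PARSE:-, VALIDATE:-, TRANSFORM:P4(v=0,ok=F), EMIT:P3(v=6,ok=T)] out:P2(v=0); in:-
Tick 7: [PARSE:-, VALIDATE:-, TRANSFORM:-, EMIT:P4(v=0,ok=F)] out:P3(v=6); in:-
Tick 8: [PARSE:-, VALIDATE:-, TRANSFORM:-, EMIT:-] out:P4(v=0); in:-
P1: arrives tick 1, valid=False (id=1, id%3=1), emit tick 5, final value 0

Answer: 5 0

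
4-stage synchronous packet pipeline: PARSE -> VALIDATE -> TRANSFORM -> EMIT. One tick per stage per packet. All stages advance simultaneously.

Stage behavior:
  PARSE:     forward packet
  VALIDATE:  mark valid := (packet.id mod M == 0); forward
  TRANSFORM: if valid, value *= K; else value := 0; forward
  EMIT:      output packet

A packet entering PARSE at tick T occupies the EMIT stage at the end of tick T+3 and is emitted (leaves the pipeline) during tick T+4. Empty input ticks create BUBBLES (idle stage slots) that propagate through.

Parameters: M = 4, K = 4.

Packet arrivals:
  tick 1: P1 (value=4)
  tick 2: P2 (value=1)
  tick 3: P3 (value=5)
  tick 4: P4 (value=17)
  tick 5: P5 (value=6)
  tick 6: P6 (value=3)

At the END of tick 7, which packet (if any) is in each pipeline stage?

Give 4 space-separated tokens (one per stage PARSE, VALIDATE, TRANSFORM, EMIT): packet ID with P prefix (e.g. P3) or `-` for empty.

Tick 1: [PARSE:P1(v=4,ok=F), VALIDATE:-, TRANSFORM:-, EMIT:-] out:-; in:P1
Tick 2: [PARSE:P2(v=1,ok=F), VALIDATE:P1(v=4,ok=F), TRANSFORM:-, EMIT:-] out:-; in:P2
Tick 3: [PARSE:P3(v=5,ok=F), VALIDATE:P2(v=1,ok=F), TRANSFORM:P1(v=0,ok=F), EMIT:-] out:-; in:P3
Tick 4: [PARSE:P4(v=17,ok=F), VALIDATE:P3(v=5,ok=F), TRANSFORM:P2(v=0,ok=F), EMIT:P1(v=0,ok=F)] out:-; in:P4
Tick 5: [PARSE:P5(v=6,ok=F), VALIDATE:P4(v=17,ok=T), TRANSFORM:P3(v=0,ok=F), EMIT:P2(v=0,ok=F)] out:P1(v=0); in:P5
Tick 6: [PARSE:P6(v=3,ok=F), VALIDATE:P5(v=6,ok=F), TRANSFORM:P4(v=68,ok=T), EMIT:P3(v=0,ok=F)] out:P2(v=0); in:P6
Tick 7: [PARSE:-, VALIDATE:P6(v=3,ok=F), TRANSFORM:P5(v=0,ok=F), EMIT:P4(v=68,ok=T)] out:P3(v=0); in:-
At end of tick 7: ['-', 'P6', 'P5', 'P4']

Answer: - P6 P5 P4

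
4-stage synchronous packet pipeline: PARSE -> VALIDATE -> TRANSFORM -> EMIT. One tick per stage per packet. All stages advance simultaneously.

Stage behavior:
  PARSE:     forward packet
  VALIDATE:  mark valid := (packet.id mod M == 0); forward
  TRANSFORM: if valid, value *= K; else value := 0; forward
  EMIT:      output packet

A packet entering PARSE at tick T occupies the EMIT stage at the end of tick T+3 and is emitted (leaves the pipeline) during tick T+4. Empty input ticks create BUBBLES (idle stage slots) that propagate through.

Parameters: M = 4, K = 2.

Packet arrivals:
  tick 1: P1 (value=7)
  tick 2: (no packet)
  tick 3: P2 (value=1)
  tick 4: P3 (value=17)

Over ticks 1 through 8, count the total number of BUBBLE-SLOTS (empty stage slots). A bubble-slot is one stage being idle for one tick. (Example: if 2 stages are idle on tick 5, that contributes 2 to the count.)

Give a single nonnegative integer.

Answer: 20

Derivation:
Tick 1: [PARSE:P1(v=7,ok=F), VALIDATE:-, TRANSFORM:-, EMIT:-] out:-; bubbles=3
Tick 2: [PARSE:-, VALIDATE:P1(v=7,ok=F), TRANSFORM:-, EMIT:-] out:-; bubbles=3
Tick 3: [PARSE:P2(v=1,ok=F), VALIDATE:-, TRANSFORM:P1(v=0,ok=F), EMIT:-] out:-; bubbles=2
Tick 4: [PARSE:P3(v=17,ok=F), VALIDATE:P2(v=1,ok=F), TRANSFORM:-, EMIT:P1(v=0,ok=F)] out:-; bubbles=1
Tick 5: [PARSE:-, VALIDATE:P3(v=17,ok=F), TRANSFORM:P2(v=0,ok=F), EMIT:-] out:P1(v=0); bubbles=2
Tick 6: [PARSE:-, VALIDATE:-, TRANSFORM:P3(v=0,ok=F), EMIT:P2(v=0,ok=F)] out:-; bubbles=2
Tick 7: [PARSE:-, VALIDATE:-, TRANSFORM:-, EMIT:P3(v=0,ok=F)] out:P2(v=0); bubbles=3
Tick 8: [PARSE:-, VALIDATE:-, TRANSFORM:-, EMIT:-] out:P3(v=0); bubbles=4
Total bubble-slots: 20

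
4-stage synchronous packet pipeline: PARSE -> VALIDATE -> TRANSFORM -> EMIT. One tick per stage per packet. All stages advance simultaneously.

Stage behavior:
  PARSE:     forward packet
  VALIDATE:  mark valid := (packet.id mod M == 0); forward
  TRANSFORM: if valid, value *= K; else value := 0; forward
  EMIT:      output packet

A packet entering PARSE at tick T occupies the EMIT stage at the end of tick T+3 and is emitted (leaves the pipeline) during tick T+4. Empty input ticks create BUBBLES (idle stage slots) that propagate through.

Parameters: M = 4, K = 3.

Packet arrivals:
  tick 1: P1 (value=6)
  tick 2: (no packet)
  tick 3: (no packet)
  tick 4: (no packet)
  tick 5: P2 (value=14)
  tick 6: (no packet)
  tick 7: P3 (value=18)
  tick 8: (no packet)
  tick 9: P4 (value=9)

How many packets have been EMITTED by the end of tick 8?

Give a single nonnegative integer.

Answer: 1

Derivation:
Tick 1: [PARSE:P1(v=6,ok=F), VALIDATE:-, TRANSFORM:-, EMIT:-] out:-; in:P1
Tick 2: [PARSE:-, VALIDATE:P1(v=6,ok=F), TRANSFORM:-, EMIT:-] out:-; in:-
Tick 3: [PARSE:-, VALIDATE:-, TRANSFORM:P1(v=0,ok=F), EMIT:-] out:-; in:-
Tick 4: [PARSE:-, VALIDATE:-, TRANSFORM:-, EMIT:P1(v=0,ok=F)] out:-; in:-
Tick 5: [PARSE:P2(v=14,ok=F), VALIDATE:-, TRANSFORM:-, EMIT:-] out:P1(v=0); in:P2
Tick 6: [PARSE:-, VALIDATE:P2(v=14,ok=F), TRANSFORM:-, EMIT:-] out:-; in:-
Tick 7: [PARSE:P3(v=18,ok=F), VALIDATE:-, TRANSFORM:P2(v=0,ok=F), EMIT:-] out:-; in:P3
Tick 8: [PARSE:-, VALIDATE:P3(v=18,ok=F), TRANSFORM:-, EMIT:P2(v=0,ok=F)] out:-; in:-
Emitted by tick 8: ['P1']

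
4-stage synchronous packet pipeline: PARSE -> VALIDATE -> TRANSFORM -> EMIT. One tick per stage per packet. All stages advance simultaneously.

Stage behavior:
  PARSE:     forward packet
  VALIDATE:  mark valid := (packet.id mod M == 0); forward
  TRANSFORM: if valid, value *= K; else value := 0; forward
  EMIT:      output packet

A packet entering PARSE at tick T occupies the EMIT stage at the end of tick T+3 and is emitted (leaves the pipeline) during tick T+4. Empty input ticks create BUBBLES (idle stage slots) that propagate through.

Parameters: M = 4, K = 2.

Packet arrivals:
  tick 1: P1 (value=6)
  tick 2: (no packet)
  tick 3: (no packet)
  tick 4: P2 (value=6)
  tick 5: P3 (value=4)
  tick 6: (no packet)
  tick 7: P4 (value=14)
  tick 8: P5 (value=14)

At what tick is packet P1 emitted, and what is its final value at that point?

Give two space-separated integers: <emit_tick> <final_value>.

Tick 1: [PARSE:P1(v=6,ok=F), VALIDATE:-, TRANSFORM:-, EMIT:-] out:-; in:P1
Tick 2: [PARSE:-, VALIDATE:P1(v=6,ok=F), TRANSFORM:-, EMIT:-] out:-; in:-
Tick 3: [PARSE:-, VALIDATE:-, TRANSFORM:P1(v=0,ok=F), EMIT:-] out:-; in:-
Tick 4: [PARSE:P2(v=6,ok=F), VALIDATE:-, TRANSFORM:-, EMIT:P1(v=0,ok=F)] out:-; in:P2
Tick 5: [PARSE:P3(v=4,ok=F), VALIDATE:P2(v=6,ok=F), TRANSFORM:-, EMIT:-] out:P1(v=0); in:P3
Tick 6: [PARSE:-, VALIDATE:P3(v=4,ok=F), TRANSFORM:P2(v=0,ok=F), EMIT:-] out:-; in:-
Tick 7: [PARSE:P4(v=14,ok=F), VALIDATE:-, TRANSFORM:P3(v=0,ok=F), EMIT:P2(v=0,ok=F)] out:-; in:P4
Tick 8: [PARSE:P5(v=14,ok=F), VALIDATE:P4(v=14,ok=T), TRANSFORM:-, EMIT:P3(v=0,ok=F)] out:P2(v=0); in:P5
Tick 9: [PARSE:-, VALIDATE:P5(v=14,ok=F), TRANSFORM:P4(v=28,ok=T), EMIT:-] out:P3(v=0); in:-
Tick 10: [PARSE:-, VALIDATE:-, TRANSFORM:P5(v=0,ok=F), EMIT:P4(v=28,ok=T)] out:-; in:-
Tick 11: [PARSE:-, VALIDATE:-, TRANSFORM:-, EMIT:P5(v=0,ok=F)] out:P4(v=28); in:-
Tick 12: [PARSE:-, VALIDATE:-, TRANSFORM:-, EMIT:-] out:P5(v=0); in:-
P1: arrives tick 1, valid=False (id=1, id%4=1), emit tick 5, final value 0

Answer: 5 0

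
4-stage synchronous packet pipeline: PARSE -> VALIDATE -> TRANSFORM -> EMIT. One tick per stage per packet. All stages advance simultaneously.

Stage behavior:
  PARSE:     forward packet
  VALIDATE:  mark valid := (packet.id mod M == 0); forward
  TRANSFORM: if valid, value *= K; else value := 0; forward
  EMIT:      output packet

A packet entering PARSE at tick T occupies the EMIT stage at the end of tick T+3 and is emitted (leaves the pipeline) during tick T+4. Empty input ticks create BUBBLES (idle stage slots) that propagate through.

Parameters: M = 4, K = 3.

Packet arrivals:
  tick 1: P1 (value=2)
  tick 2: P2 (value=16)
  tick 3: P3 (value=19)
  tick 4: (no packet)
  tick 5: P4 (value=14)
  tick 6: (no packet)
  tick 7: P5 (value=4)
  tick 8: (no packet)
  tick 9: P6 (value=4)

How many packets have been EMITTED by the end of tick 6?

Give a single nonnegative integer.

Tick 1: [PARSE:P1(v=2,ok=F), VALIDATE:-, TRANSFORM:-, EMIT:-] out:-; in:P1
Tick 2: [PARSE:P2(v=16,ok=F), VALIDATE:P1(v=2,ok=F), TRANSFORM:-, EMIT:-] out:-; in:P2
Tick 3: [PARSE:P3(v=19,ok=F), VALIDATE:P2(v=16,ok=F), TRANSFORM:P1(v=0,ok=F), EMIT:-] out:-; in:P3
Tick 4: [PARSE:-, VALIDATE:P3(v=19,ok=F), TRANSFORM:P2(v=0,ok=F), EMIT:P1(v=0,ok=F)] out:-; in:-
Tick 5: [PARSE:P4(v=14,ok=F), VALIDATE:-, TRANSFORM:P3(v=0,ok=F), EMIT:P2(v=0,ok=F)] out:P1(v=0); in:P4
Tick 6: [PARSE:-, VALIDATE:P4(v=14,ok=T), TRANSFORM:-, EMIT:P3(v=0,ok=F)] out:P2(v=0); in:-
Emitted by tick 6: ['P1', 'P2']

Answer: 2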